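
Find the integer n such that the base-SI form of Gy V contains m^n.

Gy = m²·s⁻².
V = kg·m²·s⁻³·A⁻¹.
Combining: Gy·V = (m²·s⁻²) · (kg·m²·s⁻³·A⁻¹) = kg·m⁴·s⁻⁵·A⁻¹.
The exponent of m is 4.

4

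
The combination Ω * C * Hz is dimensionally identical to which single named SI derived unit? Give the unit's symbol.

Ω = kg·m²·s⁻³·A⁻².
C = s·A.
Hz = s⁻¹.
Combining: Ω·C·Hz = (kg·m²·s⁻³·A⁻²) · (s·A) · s⁻¹ = kg·m²·s⁻³·A⁻¹.
kg·m²·s⁻³·A⁻¹ is the base-SI form of the volt.

V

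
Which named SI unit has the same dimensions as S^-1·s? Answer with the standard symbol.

H

S = 1/Ω (conductance is reciprocal resistance),
    = kg⁻¹·m⁻²·s³·A².
So S⁻¹ = kg·m²·s⁻³·A⁻².
Combining: S⁻¹·s = (kg·m²·s⁻³·A⁻²) · s = kg·m²·s⁻²·A⁻².
kg·m²·s⁻²·A⁻² is the base-SI form of the henry.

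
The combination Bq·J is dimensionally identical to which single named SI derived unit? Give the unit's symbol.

Bq = 1/s = s⁻¹ (activity is decays per second).
J = N·m (work = force × distance),
    = kg·m²·s⁻².
Combining: Bq·J = s⁻¹ · (kg·m²·s⁻²) = kg·m²·s⁻³.
kg·m²·s⁻³ is the base-SI form of the watt.

W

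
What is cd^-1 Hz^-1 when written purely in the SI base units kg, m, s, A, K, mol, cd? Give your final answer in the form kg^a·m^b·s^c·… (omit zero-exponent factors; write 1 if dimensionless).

Hz = 1/s = s⁻¹ (frequency is cycles per second).
So Hz⁻¹ = s.
Combining: cd⁻¹·Hz⁻¹ = cd⁻¹ · s = s·cd⁻¹.

s·cd⁻¹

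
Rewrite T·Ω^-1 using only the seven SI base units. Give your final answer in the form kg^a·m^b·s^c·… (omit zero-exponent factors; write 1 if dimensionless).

m⁻²·s·A

T = kg·s⁻²·A⁻¹.
Ω = kg·m²·s⁻³·A⁻².
So Ω⁻¹ = kg⁻¹·m⁻²·s³·A².
Combining: T·Ω⁻¹ = (kg·s⁻²·A⁻¹) · (kg⁻¹·m⁻²·s³·A²) = m⁻²·s·A.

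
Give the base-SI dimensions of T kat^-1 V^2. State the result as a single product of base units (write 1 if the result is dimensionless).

kg³·m⁴·s⁻⁷·A⁻³·mol⁻¹

T = kg·s⁻²·A⁻¹.
kat = s⁻¹·mol.
So kat⁻¹ = s·mol⁻¹.
V = kg·m²·s⁻³·A⁻¹.
So V² = kg²·m⁴·s⁻⁶·A⁻².
Combining: T·kat⁻¹·V² = (kg·s⁻²·A⁻¹) · (s·mol⁻¹) · (kg²·m⁴·s⁻⁶·A⁻²) = kg³·m⁴·s⁻⁷·A⁻³·mol⁻¹.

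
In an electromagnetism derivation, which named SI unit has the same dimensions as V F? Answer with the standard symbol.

C

V = W/A (potential = power per current),
    = kg·m²·s⁻³·A⁻¹.
F = C/V (capacitance = charge per voltage),
    = A·s/(kg·m²·s⁻³·A⁻¹) (substituting C and V),
    = kg⁻¹·m⁻²·s⁴·A².
Combining: V·F = (kg·m²·s⁻³·A⁻¹) · (kg⁻¹·m⁻²·s⁴·A²) = s·A.
s·A is the base-SI form of the coulomb.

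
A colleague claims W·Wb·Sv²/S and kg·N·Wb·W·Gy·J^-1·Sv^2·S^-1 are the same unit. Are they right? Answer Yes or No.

Left side:
  W = kg·m²·s⁻³.
  Wb = kg·m²·s⁻²·A⁻¹.
  Sv = m²·s⁻².
  So Sv² = m⁴·s⁻⁴.
  S = kg⁻¹·m⁻²·s³·A².
  So S⁻¹ = kg·m²·s⁻³·A⁻².
  Combining: W·Wb·Sv²·S⁻¹ = (kg·m²·s⁻³) · (kg·m²·s⁻²·A⁻¹) · (m⁴·s⁻⁴) · (kg·m²·s⁻³·A⁻²) = kg³·m¹⁰·s⁻¹²·A⁻³.
Right side:
  N = kg·m/s² = kg·m·s⁻² (force = mass × acceleration).
  Wb = V·s (flux: a volt is a weber per second),
      = kg·m²·s⁻²·A⁻¹.
  W = J/s (power = energy per time),
      = kg·m²·s⁻³.
  Gy = J/kg (absorbed dose = energy per mass),
      = m²·s⁻².
  J = N·m (work = force × distance),
      = kg·m²·s⁻².
  So J⁻¹ = kg⁻¹·m⁻²·s².
  Sv = J/kg (equivalent dose = energy per mass),
      = m²·s⁻².
  So Sv² = m⁴·s⁻⁴.
  S = 1/Ω (conductance is reciprocal resistance),
      = kg⁻¹·m⁻²·s³·A².
  So S⁻¹ = kg·m²·s⁻³·A⁻².
  Combining: kg·N·Wb·W·Gy·J⁻¹·Sv²·S⁻¹ = kg · (kg·m·s⁻²) · (kg·m²·s⁻²·A⁻¹) · (kg·m²·s⁻³) · (m²·s⁻²) · (kg⁻¹·m⁻²·s²) · (m⁴·s⁻⁴) · (kg·m²·s⁻³·A⁻²) = kg⁴·m¹¹·s⁻¹⁴·A⁻³.
Left is kg³·m¹⁰·s⁻¹²·A⁻³; right is kg⁴·m¹¹·s⁻¹⁴·A⁻³ — different.

No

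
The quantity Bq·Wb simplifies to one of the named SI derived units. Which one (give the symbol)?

Bq = s⁻¹.
Wb = kg·m²·s⁻²·A⁻¹.
Combining: Bq·Wb = s⁻¹ · (kg·m²·s⁻²·A⁻¹) = kg·m²·s⁻³·A⁻¹.
kg·m²·s⁻³·A⁻¹ is the base-SI form of the volt.

V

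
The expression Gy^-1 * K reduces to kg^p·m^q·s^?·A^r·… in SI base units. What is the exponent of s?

Gy = m²·s⁻².
So Gy⁻¹ = m⁻²·s².
Combining: Gy⁻¹·K = (m⁻²·s²) · K = m⁻²·s²·K.
The exponent of s is 2.

2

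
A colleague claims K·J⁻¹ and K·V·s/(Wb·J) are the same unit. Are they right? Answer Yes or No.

Yes

Left side:
  J = N·m (work = force × distance),
      = kg·m²·s⁻².
  So J⁻¹ = kg⁻¹·m⁻²·s².
  Combining: K·J⁻¹ = K · (kg⁻¹·m⁻²·s²) = kg⁻¹·m⁻²·s²·K.
Right side:
  Wb = V·s (flux: a volt is a weber per second),
      = kg·m²·s⁻²·A⁻¹.
  So Wb⁻¹ = kg⁻¹·m⁻²·s²·A.
  V = W/A (potential = power per current),
      = kg·m²·s⁻³·A⁻¹.
  J = N·m (work = force × distance),
      = kg·m²·s⁻².
  So J⁻¹ = kg⁻¹·m⁻²·s².
  Combining: K·Wb⁻¹·V·s·J⁻¹ = K · (kg⁻¹·m⁻²·s²·A) · (kg·m²·s⁻³·A⁻¹) · s · (kg⁻¹·m⁻²·s²) = kg⁻¹·m⁻²·s²·K.
Both reduce to kg⁻¹·m⁻²·s²·K.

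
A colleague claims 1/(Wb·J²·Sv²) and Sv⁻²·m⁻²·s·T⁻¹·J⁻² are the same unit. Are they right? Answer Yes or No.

Left side:
  Wb = kg·m²·s⁻²·A⁻¹.
  So Wb⁻¹ = kg⁻¹·m⁻²·s²·A.
  J = kg·m²·s⁻².
  So J⁻² = kg⁻²·m⁻⁴·s⁴.
  Sv = m²·s⁻².
  So Sv⁻² = m⁻⁴·s⁴.
  Combining: Wb⁻¹·J⁻²·Sv⁻² = (kg⁻¹·m⁻²·s²·A) · (kg⁻²·m⁻⁴·s⁴) · (m⁻⁴·s⁴) = kg⁻³·m⁻¹⁰·s¹⁰·A.
Right side:
  Sv = J/kg (equivalent dose = energy per mass),
      = m²·s⁻².
  So Sv⁻² = m⁻⁴·s⁴.
  T = Wb/m² (flux density = flux per area),
      = kg·s⁻²·A⁻¹.
  So T⁻¹ = kg⁻¹·s²·A.
  J = N·m (work = force × distance),
      = kg·m²·s⁻².
  So J⁻² = kg⁻²·m⁻⁴·s⁴.
  Combining: Sv⁻²·m⁻²·s·T⁻¹·J⁻² = (m⁻⁴·s⁴) · m⁻² · s · (kg⁻¹·s²·A) · (kg⁻²·m⁻⁴·s⁴) = kg⁻³·m⁻¹⁰·s¹¹·A.
Left is kg⁻³·m⁻¹⁰·s¹⁰·A; right is kg⁻³·m⁻¹⁰·s¹¹·A — different.

No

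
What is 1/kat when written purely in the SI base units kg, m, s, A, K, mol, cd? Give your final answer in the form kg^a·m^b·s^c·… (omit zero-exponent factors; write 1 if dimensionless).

s·mol⁻¹

kat = mol/s = s⁻¹·mol (catalytic activity).
So kat⁻¹ = s·mol⁻¹.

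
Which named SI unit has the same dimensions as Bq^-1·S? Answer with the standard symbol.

F

Bq = 1/s = s⁻¹ (activity is decays per second).
So Bq⁻¹ = s.
S = 1/Ω (conductance is reciprocal resistance),
    = kg⁻¹·m⁻²·s³·A².
Combining: Bq⁻¹·S = s · (kg⁻¹·m⁻²·s³·A²) = kg⁻¹·m⁻²·s⁴·A².
kg⁻¹·m⁻²·s⁴·A² is the base-SI form of the farad.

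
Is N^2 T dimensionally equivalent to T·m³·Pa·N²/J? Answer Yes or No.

Yes

Left side:
  N = kg·m/s² = kg·m·s⁻² (force = mass × acceleration).
  So N² = kg²·m²·s⁻⁴.
  T = Wb/m² (flux density = flux per area),
      = kg·s⁻²·A⁻¹.
  Combining: N²·T = (kg²·m²·s⁻⁴) · (kg·s⁻²·A⁻¹) = kg³·m²·s⁻⁶·A⁻¹.
Right side:
  T = Wb/m² (flux density = flux per area),
      = kg·s⁻²·A⁻¹.
  J = N·m (work = force × distance),
      = kg·m²·s⁻².
  So J⁻¹ = kg⁻¹·m⁻²·s².
  Pa = N/m² (pressure = force per area),
      = kg·m⁻¹·s⁻².
  N = kg·m/s² = kg·m·s⁻² (force = mass × acceleration).
  So N² = kg²·m²·s⁻⁴.
  Combining: T·m³·J⁻¹·Pa·N² = (kg·s⁻²·A⁻¹) · m³ · (kg⁻¹·m⁻²·s²) · (kg·m⁻¹·s⁻²) · (kg²·m²·s⁻⁴) = kg³·m²·s⁻⁶·A⁻¹.
Both reduce to kg³·m²·s⁻⁶·A⁻¹.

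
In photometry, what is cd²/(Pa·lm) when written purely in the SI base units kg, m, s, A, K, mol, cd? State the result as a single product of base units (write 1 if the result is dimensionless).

Pa = N/m² (pressure = force per area),
    = kg·m⁻¹·s⁻².
So Pa⁻¹ = kg⁻¹·m·s².
lm = cd·sr = cd (luminous flux; sr is dimensionless).
So lm⁻¹ = cd⁻¹.
Combining: Pa⁻¹·cd²·lm⁻¹ = (kg⁻¹·m·s²) · cd² · cd⁻¹ = kg⁻¹·m·s²·cd.

kg⁻¹·m·s²·cd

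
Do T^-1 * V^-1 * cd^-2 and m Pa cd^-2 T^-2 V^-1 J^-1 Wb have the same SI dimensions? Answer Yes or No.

Left side:
  T = kg·s⁻²·A⁻¹.
  So T⁻¹ = kg⁻¹·s²·A.
  V = kg·m²·s⁻³·A⁻¹.
  So V⁻¹ = kg⁻¹·m⁻²·s³·A.
  Combining: T⁻¹·V⁻¹·cd⁻² = (kg⁻¹·s²·A) · (kg⁻¹·m⁻²·s³·A) · cd⁻² = kg⁻²·m⁻²·s⁵·A²·cd⁻².
Right side:
  Pa = N/m² (pressure = force per area),
      = kg·m⁻¹·s⁻².
  T = Wb/m² (flux density = flux per area),
      = kg·s⁻²·A⁻¹.
  So T⁻² = kg⁻²·s⁴·A².
  V = W/A (potential = power per current),
      = kg·m²·s⁻³·A⁻¹.
  So V⁻¹ = kg⁻¹·m⁻²·s³·A.
  J = N·m (work = force × distance),
      = kg·m²·s⁻².
  So J⁻¹ = kg⁻¹·m⁻²·s².
  Wb = V·s (flux: a volt is a weber per second),
      = kg·m²·s⁻²·A⁻¹.
  Combining: m·Pa·cd⁻²·T⁻²·V⁻¹·J⁻¹·Wb = m · (kg·m⁻¹·s⁻²) · cd⁻² · (kg⁻²·s⁴·A²) · (kg⁻¹·m⁻²·s³·A) · (kg⁻¹·m⁻²·s²) · (kg·m²·s⁻²·A⁻¹) = kg⁻²·m⁻²·s⁵·A²·cd⁻².
Both reduce to kg⁻²·m⁻²·s⁵·A²·cd⁻².

Yes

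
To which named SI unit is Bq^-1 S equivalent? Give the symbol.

Bq = 1/s = s⁻¹ (activity is decays per second).
So Bq⁻¹ = s.
S = 1/Ω (conductance is reciprocal resistance),
    = kg⁻¹·m⁻²·s³·A².
Combining: Bq⁻¹·S = s · (kg⁻¹·m⁻²·s³·A²) = kg⁻¹·m⁻²·s⁴·A².
kg⁻¹·m⁻²·s⁴·A² is the base-SI form of the farad.

F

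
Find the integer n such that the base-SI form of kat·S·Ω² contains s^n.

kat = s⁻¹·mol.
S = kg⁻¹·m⁻²·s³·A².
Ω = kg·m²·s⁻³·A⁻².
So Ω² = kg²·m⁴·s⁻⁶·A⁻⁴.
Combining: kat·S·Ω² = (s⁻¹·mol) · (kg⁻¹·m⁻²·s³·A²) · (kg²·m⁴·s⁻⁶·A⁻⁴) = kg·m²·s⁻⁴·A⁻²·mol.
The exponent of s is -4.

-4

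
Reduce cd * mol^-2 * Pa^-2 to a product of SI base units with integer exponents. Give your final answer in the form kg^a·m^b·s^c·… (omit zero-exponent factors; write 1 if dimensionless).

Pa = kg·m⁻¹·s⁻².
So Pa⁻² = kg⁻²·m²·s⁴.
Combining: cd·mol⁻²·Pa⁻² = cd · mol⁻² · (kg⁻²·m²·s⁴) = kg⁻²·m²·s⁴·mol⁻²·cd.

kg⁻²·m²·s⁴·mol⁻²·cd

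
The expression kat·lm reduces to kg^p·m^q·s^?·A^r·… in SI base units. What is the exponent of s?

-1

kat = mol/s = s⁻¹·mol (catalytic activity).
lm = cd·sr = cd (luminous flux; sr is dimensionless).
Combining: kat·lm = (s⁻¹·mol) · cd = s⁻¹·mol·cd.
The exponent of s is -1.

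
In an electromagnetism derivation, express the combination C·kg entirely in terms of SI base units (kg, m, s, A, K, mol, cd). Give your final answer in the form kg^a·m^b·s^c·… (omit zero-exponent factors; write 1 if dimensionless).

kg·s·A

C = A·s = s·A (charge = current × time).
Combining: C·kg = (s·A) · kg = kg·s·A.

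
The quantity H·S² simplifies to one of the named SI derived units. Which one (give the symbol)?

F

H = Wb/A (inductance = flux per current),
    = kg·m²·s⁻²·A⁻².
S = 1/Ω (conductance is reciprocal resistance),
    = kg⁻¹·m⁻²·s³·A².
So S² = kg⁻²·m⁻⁴·s⁶·A⁴.
Combining: H·S² = (kg·m²·s⁻²·A⁻²) · (kg⁻²·m⁻⁴·s⁶·A⁴) = kg⁻¹·m⁻²·s⁴·A².
kg⁻¹·m⁻²·s⁴·A² is the base-SI form of the farad.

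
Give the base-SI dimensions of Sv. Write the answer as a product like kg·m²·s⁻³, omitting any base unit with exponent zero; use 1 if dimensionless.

m²·s⁻²

Sv = J/kg (equivalent dose = energy per mass),
    = m²·s⁻².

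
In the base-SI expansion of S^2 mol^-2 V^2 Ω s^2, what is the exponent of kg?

1

S = 1/Ω (conductance is reciprocal resistance),
    = kg⁻¹·m⁻²·s³·A².
So S² = kg⁻²·m⁻⁴·s⁶·A⁴.
V = W/A (potential = power per current),
    = kg·m²·s⁻³·A⁻¹.
So V² = kg²·m⁴·s⁻⁶·A⁻².
Ω = V/A (resistance = voltage per current),
    = kg·m²·s⁻³·A⁻².
Combining: S²·mol⁻²·V²·Ω·s² = (kg⁻²·m⁻⁴·s⁶·A⁴) · mol⁻² · (kg²·m⁴·s⁻⁶·A⁻²) · (kg·m²·s⁻³·A⁻²) · s² = kg·m²·s⁻¹·mol⁻².
The exponent of kg is 1.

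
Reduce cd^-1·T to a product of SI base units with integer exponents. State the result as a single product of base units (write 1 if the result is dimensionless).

kg·s⁻²·A⁻¹·cd⁻¹

T = kg·s⁻²·A⁻¹.
Combining: cd⁻¹·T = cd⁻¹ · (kg·s⁻²·A⁻¹) = kg·s⁻²·A⁻¹·cd⁻¹.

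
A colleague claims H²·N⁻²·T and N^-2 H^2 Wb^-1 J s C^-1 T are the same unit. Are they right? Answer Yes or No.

Yes

Left side:
  H = kg·m²·s⁻²·A⁻².
  So H² = kg²·m⁴·s⁻⁴·A⁻⁴.
  N = kg·m·s⁻².
  So N⁻² = kg⁻²·m⁻²·s⁴.
  T = kg·s⁻²·A⁻¹.
  Combining: H²·N⁻²·T = (kg²·m⁴·s⁻⁴·A⁻⁴) · (kg⁻²·m⁻²·s⁴) · (kg·s⁻²·A⁻¹) = kg·m²·s⁻²·A⁻⁵.
Right side:
  N = kg·m/s² = kg·m·s⁻² (force = mass × acceleration).
  So N⁻² = kg⁻²·m⁻²·s⁴.
  H = Wb/A (inductance = flux per current),
      = kg·m²·s⁻²·A⁻².
  So H² = kg²·m⁴·s⁻⁴·A⁻⁴.
  Wb = V·s (flux: a volt is a weber per second),
      = kg·m²·s⁻²·A⁻¹.
  So Wb⁻¹ = kg⁻¹·m⁻²·s²·A.
  J = N·m (work = force × distance),
      = kg·m²·s⁻².
  C = A·s = s·A (charge = current × time).
  So C⁻¹ = s⁻¹·A⁻¹.
  T = Wb/m² (flux density = flux per area),
      = kg·s⁻²·A⁻¹.
  Combining: N⁻²·H²·Wb⁻¹·J·s·C⁻¹·T = (kg⁻²·m⁻²·s⁴) · (kg²·m⁴·s⁻⁴·A⁻⁴) · (kg⁻¹·m⁻²·s²·A) · (kg·m²·s⁻²) · s · (s⁻¹·A⁻¹) · (kg·s⁻²·A⁻¹) = kg·m²·s⁻²·A⁻⁵.
Both reduce to kg·m²·s⁻²·A⁻⁵.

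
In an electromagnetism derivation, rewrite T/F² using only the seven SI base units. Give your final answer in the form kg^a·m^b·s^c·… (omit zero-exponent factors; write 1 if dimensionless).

kg³·m⁴·s⁻¹⁰·A⁻⁵

F = C/V (capacitance = charge per voltage),
    = A·s/(kg·m²·s⁻³·A⁻¹) (substituting C and V),
    = kg⁻¹·m⁻²·s⁴·A².
So F⁻² = kg²·m⁴·s⁻⁸·A⁻⁴.
T = Wb/m² (flux density = flux per area),
    = kg·s⁻²·A⁻¹.
Combining: F⁻²·T = (kg²·m⁴·s⁻⁸·A⁻⁴) · (kg·s⁻²·A⁻¹) = kg³·m⁴·s⁻¹⁰·A⁻⁵.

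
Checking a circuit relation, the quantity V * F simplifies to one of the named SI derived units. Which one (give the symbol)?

V = kg·m²·s⁻³·A⁻¹.
F = kg⁻¹·m⁻²·s⁴·A².
Combining: V·F = (kg·m²·s⁻³·A⁻¹) · (kg⁻¹·m⁻²·s⁴·A²) = s·A.
s·A is the base-SI form of the coulomb.

C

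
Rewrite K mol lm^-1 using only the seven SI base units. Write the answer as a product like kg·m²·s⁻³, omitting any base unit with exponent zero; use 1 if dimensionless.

lm = cd·sr = cd (luminous flux; sr is dimensionless).
So lm⁻¹ = cd⁻¹.
Combining: K·mol·lm⁻¹ = K · mol · cd⁻¹ = K·mol·cd⁻¹.

K·mol·cd⁻¹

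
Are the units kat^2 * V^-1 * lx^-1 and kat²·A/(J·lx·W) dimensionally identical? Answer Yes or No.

No

Left side:
  kat = mol/s = s⁻¹·mol (catalytic activity).
  So kat² = s⁻²·mol².
  V = W/A (potential = power per current),
      = kg·m²·s⁻³·A⁻¹.
  So V⁻¹ = kg⁻¹·m⁻²·s³·A.
  lx = lm/m² (illuminance = luminous flux per area),
      = m⁻²·cd.
  So lx⁻¹ = m²·cd⁻¹.
  Combining: kat²·V⁻¹·lx⁻¹ = (s⁻²·mol²) · (kg⁻¹·m⁻²·s³·A) · (m²·cd⁻¹) = kg⁻¹·s·A·mol²·cd⁻¹.
Right side:
  J = N·m (work = force × distance),
      = kg·m²·s⁻².
  So J⁻¹ = kg⁻¹·m⁻²·s².
  lx = lm/m² (illuminance = luminous flux per area),
      = m⁻²·cd.
  So lx⁻¹ = m²·cd⁻¹.
  W = J/s (power = energy per time),
      = kg·m²·s⁻³.
  So W⁻¹ = kg⁻¹·m⁻²·s³.
  kat = mol/s = s⁻¹·mol (catalytic activity).
  So kat² = s⁻²·mol².
  Combining: J⁻¹·lx⁻¹·W⁻¹·kat²·A = (kg⁻¹·m⁻²·s²) · (m²·cd⁻¹) · (kg⁻¹·m⁻²·s³) · (s⁻²·mol²) · A = kg⁻²·m⁻²·s³·A·mol²·cd⁻¹.
Left is kg⁻¹·s·A·mol²·cd⁻¹; right is kg⁻²·m⁻²·s³·A·mol²·cd⁻¹ — different.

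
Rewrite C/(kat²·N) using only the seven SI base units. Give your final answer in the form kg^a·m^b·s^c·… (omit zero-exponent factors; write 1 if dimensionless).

kat = s⁻¹·mol.
So kat⁻² = s²·mol⁻².
C = s·A.
N = kg·m·s⁻².
So N⁻¹ = kg⁻¹·m⁻¹·s².
Combining: kat⁻²·C·N⁻¹ = (s²·mol⁻²) · (s·A) · (kg⁻¹·m⁻¹·s²) = kg⁻¹·m⁻¹·s⁵·A·mol⁻².

kg⁻¹·m⁻¹·s⁵·A·mol⁻²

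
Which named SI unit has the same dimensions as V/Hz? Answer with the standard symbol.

Hz = s⁻¹.
So Hz⁻¹ = s.
V = kg·m²·s⁻³·A⁻¹.
Combining: Hz⁻¹·V = s · (kg·m²·s⁻³·A⁻¹) = kg·m²·s⁻²·A⁻¹.
kg·m²·s⁻²·A⁻¹ is the base-SI form of the weber.

Wb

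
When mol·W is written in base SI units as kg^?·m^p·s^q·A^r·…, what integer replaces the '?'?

W = J/s (power = energy per time),
    = kg·m²·s⁻³.
Combining: mol·W = mol · (kg·m²·s⁻³) = kg·m²·s⁻³·mol.
The exponent of kg is 1.

1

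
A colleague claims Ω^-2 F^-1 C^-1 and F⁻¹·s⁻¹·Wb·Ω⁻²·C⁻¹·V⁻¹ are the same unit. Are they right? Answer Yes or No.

Left side:
  Ω = V/A (resistance = voltage per current),
      = kg·m²·s⁻³·A⁻².
  So Ω⁻² = kg⁻²·m⁻⁴·s⁶·A⁴.
  F = C/V (capacitance = charge per voltage),
      = A·s/(kg·m²·s⁻³·A⁻¹) (substituting C and V),
      = kg⁻¹·m⁻²·s⁴·A².
  So F⁻¹ = kg·m²·s⁻⁴·A⁻².
  C = A·s = s·A (charge = current × time).
  So C⁻¹ = s⁻¹·A⁻¹.
  Combining: Ω⁻²·F⁻¹·C⁻¹ = (kg⁻²·m⁻⁴·s⁶·A⁴) · (kg·m²·s⁻⁴·A⁻²) · (s⁻¹·A⁻¹) = kg⁻¹·m⁻²·s·A.
Right side:
  F = kg⁻¹·m⁻²·s⁴·A².
  So F⁻¹ = kg·m²·s⁻⁴·A⁻².
  Wb = kg·m²·s⁻²·A⁻¹.
  Ω = kg·m²·s⁻³·A⁻².
  So Ω⁻² = kg⁻²·m⁻⁴·s⁶·A⁴.
  C = s·A.
  So C⁻¹ = s⁻¹·A⁻¹.
  V = kg·m²·s⁻³·A⁻¹.
  So V⁻¹ = kg⁻¹·m⁻²·s³·A.
  Combining: F⁻¹·s⁻¹·Wb·Ω⁻²·C⁻¹·V⁻¹ = (kg·m²·s⁻⁴·A⁻²) · s⁻¹ · (kg·m²·s⁻²·A⁻¹) · (kg⁻²·m⁻⁴·s⁶·A⁴) · (s⁻¹·A⁻¹) · (kg⁻¹·m⁻²·s³·A) = kg⁻¹·m⁻²·s·A.
Both reduce to kg⁻¹·m⁻²·s·A.

Yes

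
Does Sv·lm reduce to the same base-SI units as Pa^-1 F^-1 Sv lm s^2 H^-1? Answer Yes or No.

No

Left side:
  Sv = m²·s⁻².
  lm = cd.
  Combining: Sv·lm = (m²·s⁻²) · cd = m²·s⁻²·cd.
Right side:
  Pa = kg·m⁻¹·s⁻².
  So Pa⁻¹ = kg⁻¹·m·s².
  F = kg⁻¹·m⁻²·s⁴·A².
  So F⁻¹ = kg·m²·s⁻⁴·A⁻².
  Sv = m²·s⁻².
  lm = cd.
  H = kg·m²·s⁻²·A⁻².
  So H⁻¹ = kg⁻¹·m⁻²·s²·A².
  Combining: Pa⁻¹·F⁻¹·Sv·lm·s²·H⁻¹ = (kg⁻¹·m·s²) · (kg·m²·s⁻⁴·A⁻²) · (m²·s⁻²) · cd · s² · (kg⁻¹·m⁻²·s²·A²) = kg⁻¹·m³·cd.
Left is m²·s⁻²·cd; right is kg⁻¹·m³·cd — different.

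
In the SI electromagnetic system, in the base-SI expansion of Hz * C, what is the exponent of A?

Hz = 1/s = s⁻¹ (frequency is cycles per second).
C = A·s = s·A (charge = current × time).
Combining: Hz·C = s⁻¹ · (s·A) = A.
The exponent of A is 1.

1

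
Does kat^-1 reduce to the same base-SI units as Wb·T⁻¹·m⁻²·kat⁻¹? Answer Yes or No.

Left side:
  kat = mol/s = s⁻¹·mol (catalytic activity).
  So kat⁻¹ = s·mol⁻¹.
Right side:
  Wb = V·s (flux: a volt is a weber per second),
      = kg·m²·s⁻²·A⁻¹.
  T = Wb/m² (flux density = flux per area),
      = kg·s⁻²·A⁻¹.
  So T⁻¹ = kg⁻¹·s²·A.
  kat = mol/s = s⁻¹·mol (catalytic activity).
  So kat⁻¹ = s·mol⁻¹.
  Combining: Wb·T⁻¹·m⁻²·kat⁻¹ = (kg·m²·s⁻²·A⁻¹) · (kg⁻¹·s²·A) · m⁻² · (s·mol⁻¹) = s·mol⁻¹.
Both reduce to s·mol⁻¹.

Yes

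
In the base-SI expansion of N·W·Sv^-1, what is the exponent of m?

1

N = kg·m/s² = kg·m·s⁻² (force = mass × acceleration).
W = J/s (power = energy per time),
    = kg·m²·s⁻³.
Sv = J/kg (equivalent dose = energy per mass),
    = m²·s⁻².
So Sv⁻¹ = m⁻²·s².
Combining: N·W·Sv⁻¹ = (kg·m·s⁻²) · (kg·m²·s⁻³) · (m⁻²·s²) = kg²·m·s⁻³.
The exponent of m is 1.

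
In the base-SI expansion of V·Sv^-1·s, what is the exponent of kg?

V = W/A (potential = power per current),
    = kg·m²·s⁻³·A⁻¹.
Sv = J/kg (equivalent dose = energy per mass),
    = m²·s⁻².
So Sv⁻¹ = m⁻²·s².
Combining: V·Sv⁻¹·s = (kg·m²·s⁻³·A⁻¹) · (m⁻²·s²) · s = kg·A⁻¹.
The exponent of kg is 1.

1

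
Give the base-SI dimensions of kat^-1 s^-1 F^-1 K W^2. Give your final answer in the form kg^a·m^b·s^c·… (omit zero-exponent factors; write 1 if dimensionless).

kat = s⁻¹·mol.
So kat⁻¹ = s·mol⁻¹.
F = kg⁻¹·m⁻²·s⁴·A².
So F⁻¹ = kg·m²·s⁻⁴·A⁻².
W = kg·m²·s⁻³.
So W² = kg²·m⁴·s⁻⁶.
Combining: kat⁻¹·s⁻¹·F⁻¹·K·W² = (s·mol⁻¹) · s⁻¹ · (kg·m²·s⁻⁴·A⁻²) · K · (kg²·m⁴·s⁻⁶) = kg³·m⁶·s⁻¹⁰·A⁻²·K·mol⁻¹.

kg³·m⁶·s⁻¹⁰·A⁻²·K·mol⁻¹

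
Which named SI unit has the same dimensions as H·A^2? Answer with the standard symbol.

J

H = Wb/A (inductance = flux per current),
    = kg·m²·s⁻²·A⁻².
Combining: H·A² = (kg·m²·s⁻²·A⁻²) · A² = kg·m²·s⁻².
kg·m²·s⁻² is the base-SI form of the joule.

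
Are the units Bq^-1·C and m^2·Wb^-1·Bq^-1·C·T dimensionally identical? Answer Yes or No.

Yes

Left side:
  Bq = s⁻¹.
  So Bq⁻¹ = s.
  C = s·A.
  Combining: Bq⁻¹·C = s · (s·A) = s²·A.
Right side:
  Wb = V·s (flux: a volt is a weber per second),
      = kg·m²·s⁻²·A⁻¹.
  So Wb⁻¹ = kg⁻¹·m⁻²·s²·A.
  Bq = 1/s = s⁻¹ (activity is decays per second).
  So Bq⁻¹ = s.
  C = A·s = s·A (charge = current × time).
  T = Wb/m² (flux density = flux per area),
      = kg·s⁻²·A⁻¹.
  Combining: m²·Wb⁻¹·Bq⁻¹·C·T = m² · (kg⁻¹·m⁻²·s²·A) · s · (s·A) · (kg·s⁻²·A⁻¹) = s²·A.
Both reduce to s²·A.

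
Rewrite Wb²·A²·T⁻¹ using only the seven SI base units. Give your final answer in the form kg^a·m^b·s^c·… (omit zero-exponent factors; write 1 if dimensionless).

kg·m⁴·s⁻²·A

Wb = V·s (flux: a volt is a weber per second),
    = kg·m²·s⁻²·A⁻¹.
So Wb² = kg²·m⁴·s⁻⁴·A⁻².
T = Wb/m² (flux density = flux per area),
    = kg·s⁻²·A⁻¹.
So T⁻¹ = kg⁻¹·s²·A.
Combining: Wb²·A²·T⁻¹ = (kg²·m⁴·s⁻⁴·A⁻²) · A² · (kg⁻¹·s²·A) = kg·m⁴·s⁻²·A.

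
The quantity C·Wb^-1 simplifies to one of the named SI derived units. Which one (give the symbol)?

C = A·s = s·A (charge = current × time).
Wb = V·s (flux: a volt is a weber per second),
    = kg·m²·s⁻²·A⁻¹.
So Wb⁻¹ = kg⁻¹·m⁻²·s²·A.
Combining: C·Wb⁻¹ = (s·A) · (kg⁻¹·m⁻²·s²·A) = kg⁻¹·m⁻²·s³·A².
kg⁻¹·m⁻²·s³·A² is the base-SI form of the siemens.

S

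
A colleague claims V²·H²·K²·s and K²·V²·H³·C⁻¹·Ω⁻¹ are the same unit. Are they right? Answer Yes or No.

Left side:
  V = W/A (potential = power per current),
      = kg·m²·s⁻³·A⁻¹.
  So V² = kg²·m⁴·s⁻⁶·A⁻².
  H = Wb/A (inductance = flux per current),
      = kg·m²·s⁻²·A⁻².
  So H² = kg²·m⁴·s⁻⁴·A⁻⁴.
  Combining: V²·H²·K²·s = (kg²·m⁴·s⁻⁶·A⁻²) · (kg²·m⁴·s⁻⁴·A⁻⁴) · K² · s = kg⁴·m⁸·s⁻⁹·A⁻⁶·K².
Right side:
  V = kg·m²·s⁻³·A⁻¹.
  So V² = kg²·m⁴·s⁻⁶·A⁻².
  H = kg·m²·s⁻²·A⁻².
  So H³ = kg³·m⁶·s⁻⁶·A⁻⁶.
  C = s·A.
  So C⁻¹ = s⁻¹·A⁻¹.
  Ω = kg·m²·s⁻³·A⁻².
  So Ω⁻¹ = kg⁻¹·m⁻²·s³·A².
  Combining: K²·V²·H³·C⁻¹·Ω⁻¹ = K² · (kg²·m⁴·s⁻⁶·A⁻²) · (kg³·m⁶·s⁻⁶·A⁻⁶) · (s⁻¹·A⁻¹) · (kg⁻¹·m⁻²·s³·A²) = kg⁴·m⁸·s⁻¹⁰·A⁻⁷·K².
Left is kg⁴·m⁸·s⁻⁹·A⁻⁶·K²; right is kg⁴·m⁸·s⁻¹⁰·A⁻⁷·K² — different.

No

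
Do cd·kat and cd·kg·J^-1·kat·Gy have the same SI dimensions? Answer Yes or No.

Left side:
  kat = mol/s = s⁻¹·mol (catalytic activity).
  Combining: cd·kat = cd · (s⁻¹·mol) = s⁻¹·mol·cd.
Right side:
  J = N·m (work = force × distance),
      = kg·m²·s⁻².
  So J⁻¹ = kg⁻¹·m⁻²·s².
  kat = mol/s = s⁻¹·mol (catalytic activity).
  Gy = J/kg (absorbed dose = energy per mass),
      = m²·s⁻².
  Combining: cd·kg·J⁻¹·kat·Gy = cd · kg · (kg⁻¹·m⁻²·s²) · (s⁻¹·mol) · (m²·s⁻²) = s⁻¹·mol·cd.
Both reduce to s⁻¹·mol·cd.

Yes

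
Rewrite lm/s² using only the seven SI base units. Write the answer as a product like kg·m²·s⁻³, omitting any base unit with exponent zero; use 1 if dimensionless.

lm = cd.
Combining: lm·s⁻² = cd · s⁻² = s⁻²·cd.

s⁻²·cd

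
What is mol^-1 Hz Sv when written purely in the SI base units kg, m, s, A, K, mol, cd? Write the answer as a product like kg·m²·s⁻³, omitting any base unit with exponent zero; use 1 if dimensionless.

Hz = s⁻¹.
Sv = m²·s⁻².
Combining: mol⁻¹·Hz·Sv = mol⁻¹ · s⁻¹ · (m²·s⁻²) = m²·s⁻³·mol⁻¹.

m²·s⁻³·mol⁻¹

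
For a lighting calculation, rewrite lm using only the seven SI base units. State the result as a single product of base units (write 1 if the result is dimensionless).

lm = cd.

cd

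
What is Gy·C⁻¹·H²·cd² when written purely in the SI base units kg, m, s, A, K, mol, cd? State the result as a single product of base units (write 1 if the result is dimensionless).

kg²·m⁶·s⁻⁷·A⁻⁵·cd²

Gy = m²·s⁻².
C = s·A.
So C⁻¹ = s⁻¹·A⁻¹.
H = kg·m²·s⁻²·A⁻².
So H² = kg²·m⁴·s⁻⁴·A⁻⁴.
Combining: Gy·C⁻¹·H²·cd² = (m²·s⁻²) · (s⁻¹·A⁻¹) · (kg²·m⁴·s⁻⁴·A⁻⁴) · cd² = kg²·m⁶·s⁻⁷·A⁻⁵·cd².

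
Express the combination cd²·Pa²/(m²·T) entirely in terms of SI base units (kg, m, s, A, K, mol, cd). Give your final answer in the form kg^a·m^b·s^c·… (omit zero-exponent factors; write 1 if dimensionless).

kg·m⁻⁴·s⁻²·A·cd²

Pa = kg·m⁻¹·s⁻².
So Pa² = kg²·m⁻²·s⁻⁴.
T = kg·s⁻²·A⁻¹.
So T⁻¹ = kg⁻¹·s²·A.
Combining: cd²·m⁻²·Pa²·T⁻¹ = cd² · m⁻² · (kg²·m⁻²·s⁻⁴) · (kg⁻¹·s²·A) = kg·m⁻⁴·s⁻²·A·cd².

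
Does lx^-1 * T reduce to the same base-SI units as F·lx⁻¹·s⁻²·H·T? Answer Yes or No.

Yes

Left side:
  lx = m⁻²·cd.
  So lx⁻¹ = m²·cd⁻¹.
  T = kg·s⁻²·A⁻¹.
  Combining: lx⁻¹·T = (m²·cd⁻¹) · (kg·s⁻²·A⁻¹) = kg·m²·s⁻²·A⁻¹·cd⁻¹.
Right side:
  F = kg⁻¹·m⁻²·s⁴·A².
  lx = m⁻²·cd.
  So lx⁻¹ = m²·cd⁻¹.
  H = kg·m²·s⁻²·A⁻².
  T = kg·s⁻²·A⁻¹.
  Combining: F·lx⁻¹·s⁻²·H·T = (kg⁻¹·m⁻²·s⁴·A²) · (m²·cd⁻¹) · s⁻² · (kg·m²·s⁻²·A⁻²) · (kg·s⁻²·A⁻¹) = kg·m²·s⁻²·A⁻¹·cd⁻¹.
Both reduce to kg·m²·s⁻²·A⁻¹·cd⁻¹.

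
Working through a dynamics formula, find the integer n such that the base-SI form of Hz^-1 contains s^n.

1

Hz = s⁻¹.
So Hz⁻¹ = s.
The exponent of s is 1.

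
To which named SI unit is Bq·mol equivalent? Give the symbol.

kat

Bq = 1/s = s⁻¹ (activity is decays per second).
Combining: Bq·mol = s⁻¹ · mol = s⁻¹·mol.
s⁻¹·mol is the base-SI form of the katal.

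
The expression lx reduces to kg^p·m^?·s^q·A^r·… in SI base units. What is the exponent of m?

-2

lx = lm/m² (illuminance = luminous flux per area),
    = m⁻²·cd.
The exponent of m is -2.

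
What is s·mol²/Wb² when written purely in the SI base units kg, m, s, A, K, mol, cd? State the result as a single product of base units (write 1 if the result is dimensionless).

Wb = kg·m²·s⁻²·A⁻¹.
So Wb⁻² = kg⁻²·m⁻⁴·s⁴·A².
Combining: Wb⁻²·s·mol² = (kg⁻²·m⁻⁴·s⁴·A²) · s · mol² = kg⁻²·m⁻⁴·s⁵·A²·mol².

kg⁻²·m⁻⁴·s⁵·A²·mol²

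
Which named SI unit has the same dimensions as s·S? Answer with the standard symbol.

F

S = kg⁻¹·m⁻²·s³·A².
Combining: s·S = s · (kg⁻¹·m⁻²·s³·A²) = kg⁻¹·m⁻²·s⁴·A².
kg⁻¹·m⁻²·s⁴·A² is the base-SI form of the farad.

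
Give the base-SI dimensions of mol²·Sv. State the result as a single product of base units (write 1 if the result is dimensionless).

Sv = J/kg (equivalent dose = energy per mass),
    = m²·s⁻².
Combining: mol²·Sv = mol² · (m²·s⁻²) = m²·s⁻²·mol².

m²·s⁻²·mol²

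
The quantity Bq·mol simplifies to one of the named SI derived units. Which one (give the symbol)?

Bq = 1/s = s⁻¹ (activity is decays per second).
Combining: Bq·mol = s⁻¹ · mol = s⁻¹·mol.
s⁻¹·mol is the base-SI form of the katal.

kat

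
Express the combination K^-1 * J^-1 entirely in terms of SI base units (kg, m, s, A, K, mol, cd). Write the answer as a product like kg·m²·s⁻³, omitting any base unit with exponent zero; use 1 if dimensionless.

J = N·m (work = force × distance),
    = kg·m²·s⁻².
So J⁻¹ = kg⁻¹·m⁻²·s².
Combining: K⁻¹·J⁻¹ = K⁻¹ · (kg⁻¹·m⁻²·s²) = kg⁻¹·m⁻²·s²·K⁻¹.

kg⁻¹·m⁻²·s²·K⁻¹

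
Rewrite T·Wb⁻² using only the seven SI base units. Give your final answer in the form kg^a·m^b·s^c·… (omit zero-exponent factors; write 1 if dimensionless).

kg⁻¹·m⁻⁴·s²·A

T = kg·s⁻²·A⁻¹.
Wb = kg·m²·s⁻²·A⁻¹.
So Wb⁻² = kg⁻²·m⁻⁴·s⁴·A².
Combining: T·Wb⁻² = (kg·s⁻²·A⁻¹) · (kg⁻²·m⁻⁴·s⁴·A²) = kg⁻¹·m⁻⁴·s²·A.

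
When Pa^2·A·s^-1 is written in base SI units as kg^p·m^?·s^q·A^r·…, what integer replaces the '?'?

-2

Pa = N/m² (pressure = force per area),
    = kg·m⁻¹·s⁻².
So Pa² = kg²·m⁻²·s⁻⁴.
Combining: Pa²·A·s⁻¹ = (kg²·m⁻²·s⁻⁴) · A · s⁻¹ = kg²·m⁻²·s⁻⁵·A.
The exponent of m is -2.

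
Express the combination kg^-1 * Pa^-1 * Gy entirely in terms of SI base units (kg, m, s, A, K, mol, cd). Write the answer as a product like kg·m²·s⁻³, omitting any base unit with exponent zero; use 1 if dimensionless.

Pa = N/m² (pressure = force per area),
    = kg·m⁻¹·s⁻².
So Pa⁻¹ = kg⁻¹·m·s².
Gy = J/kg (absorbed dose = energy per mass),
    = m²·s⁻².
Combining: kg⁻¹·Pa⁻¹·Gy = kg⁻¹ · (kg⁻¹·m·s²) · (m²·s⁻²) = kg⁻²·m³.

kg⁻²·m³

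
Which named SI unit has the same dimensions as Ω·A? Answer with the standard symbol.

V

Ω = V/A (resistance = voltage per current),
    = kg·m²·s⁻³·A⁻².
Combining: Ω·A = (kg·m²·s⁻³·A⁻²) · A = kg·m²·s⁻³·A⁻¹.
kg·m²·s⁻³·A⁻¹ is the base-SI form of the volt.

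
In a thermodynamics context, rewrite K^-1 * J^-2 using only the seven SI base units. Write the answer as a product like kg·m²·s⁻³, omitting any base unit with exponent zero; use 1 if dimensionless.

kg⁻²·m⁻⁴·s⁴·K⁻¹

J = kg·m²·s⁻².
So J⁻² = kg⁻²·m⁻⁴·s⁴.
Combining: K⁻¹·J⁻² = K⁻¹ · (kg⁻²·m⁻⁴·s⁴) = kg⁻²·m⁻⁴·s⁴·K⁻¹.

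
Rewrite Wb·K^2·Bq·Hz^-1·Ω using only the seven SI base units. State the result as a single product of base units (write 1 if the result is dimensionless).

Wb = V·s (flux: a volt is a weber per second),
    = kg·m²·s⁻²·A⁻¹.
Bq = 1/s = s⁻¹ (activity is decays per second).
Hz = 1/s = s⁻¹ (frequency is cycles per second).
So Hz⁻¹ = s.
Ω = V/A (resistance = voltage per current),
    = kg·m²·s⁻³·A⁻².
Combining: Wb·K²·Bq·Hz⁻¹·Ω = (kg·m²·s⁻²·A⁻¹) · K² · s⁻¹ · s · (kg·m²·s⁻³·A⁻²) = kg²·m⁴·s⁻⁵·A⁻³·K².

kg²·m⁴·s⁻⁵·A⁻³·K²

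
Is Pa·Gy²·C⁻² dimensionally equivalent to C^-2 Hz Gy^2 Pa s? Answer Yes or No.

Yes

Left side:
  Pa = kg·m⁻¹·s⁻².
  Gy = m²·s⁻².
  So Gy² = m⁴·s⁻⁴.
  C = s·A.
  So C⁻² = s⁻²·A⁻².
  Combining: Pa·Gy²·C⁻² = (kg·m⁻¹·s⁻²) · (m⁴·s⁻⁴) · (s⁻²·A⁻²) = kg·m³·s⁻⁸·A⁻².
Right side:
  C = A·s = s·A (charge = current × time).
  So C⁻² = s⁻²·A⁻².
  Hz = 1/s = s⁻¹ (frequency is cycles per second).
  Gy = J/kg (absorbed dose = energy per mass),
      = m²·s⁻².
  So Gy² = m⁴·s⁻⁴.
  Pa = N/m² (pressure = force per area),
      = kg·m⁻¹·s⁻².
  Combining: C⁻²·Hz·Gy²·Pa·s = (s⁻²·A⁻²) · s⁻¹ · (m⁴·s⁻⁴) · (kg·m⁻¹·s⁻²) · s = kg·m³·s⁻⁸·A⁻².
Both reduce to kg·m³·s⁻⁸·A⁻².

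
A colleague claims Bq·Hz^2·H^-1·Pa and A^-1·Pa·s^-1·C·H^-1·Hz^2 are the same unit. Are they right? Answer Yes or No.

Left side:
  Bq = s⁻¹.
  Hz = s⁻¹.
  So Hz² = s⁻².
  H = kg·m²·s⁻²·A⁻².
  So H⁻¹ = kg⁻¹·m⁻²·s²·A².
  Pa = kg·m⁻¹·s⁻².
  Combining: Bq·Hz²·H⁻¹·Pa = s⁻¹ · s⁻² · (kg⁻¹·m⁻²·s²·A²) · (kg·m⁻¹·s⁻²) = m⁻³·s⁻³·A².
Right side:
  Pa = N/m² (pressure = force per area),
      = kg·m⁻¹·s⁻².
  C = A·s = s·A (charge = current × time).
  H = Wb/A (inductance = flux per current),
      = kg·m²·s⁻²·A⁻².
  So H⁻¹ = kg⁻¹·m⁻²·s²·A².
  Hz = 1/s = s⁻¹ (frequency is cycles per second).
  So Hz² = s⁻².
  Combining: A⁻¹·Pa·s⁻¹·C·H⁻¹·Hz² = A⁻¹ · (kg·m⁻¹·s⁻²) · s⁻¹ · (s·A) · (kg⁻¹·m⁻²·s²·A²) · s⁻² = m⁻³·s⁻²·A².
Left is m⁻³·s⁻³·A²; right is m⁻³·s⁻²·A² — different.

No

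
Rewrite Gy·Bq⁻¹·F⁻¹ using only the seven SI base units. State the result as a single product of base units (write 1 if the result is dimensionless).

kg·m⁴·s⁻⁵·A⁻²

Gy = m²·s⁻².
Bq = s⁻¹.
So Bq⁻¹ = s.
F = kg⁻¹·m⁻²·s⁴·A².
So F⁻¹ = kg·m²·s⁻⁴·A⁻².
Combining: Gy·Bq⁻¹·F⁻¹ = (m²·s⁻²) · s · (kg·m²·s⁻⁴·A⁻²) = kg·m⁴·s⁻⁵·A⁻².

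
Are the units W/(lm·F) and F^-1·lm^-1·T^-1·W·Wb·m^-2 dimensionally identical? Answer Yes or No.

Left side:
  lm = cd·sr = cd (luminous flux; sr is dimensionless).
  So lm⁻¹ = cd⁻¹.
  F = C/V (capacitance = charge per voltage),
      = A·s/(kg·m²·s⁻³·A⁻¹) (substituting C and V),
      = kg⁻¹·m⁻²·s⁴·A².
  So F⁻¹ = kg·m²·s⁻⁴·A⁻².
  W = J/s (power = energy per time),
      = kg·m²·s⁻³.
  Combining: lm⁻¹·F⁻¹·W = cd⁻¹ · (kg·m²·s⁻⁴·A⁻²) · (kg·m²·s⁻³) = kg²·m⁴·s⁻⁷·A⁻²·cd⁻¹.
Right side:
  F = C/V (capacitance = charge per voltage),
      = A·s/(kg·m²·s⁻³·A⁻¹) (substituting C and V),
      = kg⁻¹·m⁻²·s⁴·A².
  So F⁻¹ = kg·m²·s⁻⁴·A⁻².
  lm = cd·sr = cd (luminous flux; sr is dimensionless).
  So lm⁻¹ = cd⁻¹.
  T = Wb/m² (flux density = flux per area),
      = kg·s⁻²·A⁻¹.
  So T⁻¹ = kg⁻¹·s²·A.
  W = J/s (power = energy per time),
      = kg·m²·s⁻³.
  Wb = V·s (flux: a volt is a weber per second),
      = kg·m²·s⁻²·A⁻¹.
  Combining: F⁻¹·lm⁻¹·T⁻¹·W·Wb·m⁻² = (kg·m²·s⁻⁴·A⁻²) · cd⁻¹ · (kg⁻¹·s²·A) · (kg·m²·s⁻³) · (kg·m²·s⁻²·A⁻¹) · m⁻² = kg²·m⁴·s⁻⁷·A⁻²·cd⁻¹.
Both reduce to kg²·m⁴·s⁻⁷·A⁻²·cd⁻¹.

Yes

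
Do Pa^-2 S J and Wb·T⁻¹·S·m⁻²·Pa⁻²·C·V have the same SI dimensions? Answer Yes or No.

Left side:
  Pa = kg·m⁻¹·s⁻².
  So Pa⁻² = kg⁻²·m²·s⁴.
  S = kg⁻¹·m⁻²·s³·A².
  J = kg·m²·s⁻².
  Combining: Pa⁻²·S·J = (kg⁻²·m²·s⁴) · (kg⁻¹·m⁻²·s³·A²) · (kg·m²·s⁻²) = kg⁻²·m²·s⁵·A².
Right side:
  Wb = V·s (flux: a volt is a weber per second),
      = kg·m²·s⁻²·A⁻¹.
  T = Wb/m² (flux density = flux per area),
      = kg·s⁻²·A⁻¹.
  So T⁻¹ = kg⁻¹·s²·A.
  S = 1/Ω (conductance is reciprocal resistance),
      = kg⁻¹·m⁻²·s³·A².
  Pa = N/m² (pressure = force per area),
      = kg·m⁻¹·s⁻².
  So Pa⁻² = kg⁻²·m²·s⁴.
  C = A·s = s·A (charge = current × time).
  V = W/A (potential = power per current),
      = kg·m²·s⁻³·A⁻¹.
  Combining: Wb·T⁻¹·S·m⁻²·Pa⁻²·C·V = (kg·m²·s⁻²·A⁻¹) · (kg⁻¹·s²·A) · (kg⁻¹·m⁻²·s³·A²) · m⁻² · (kg⁻²·m²·s⁴) · (s·A) · (kg·m²·s⁻³·A⁻¹) = kg⁻²·m²·s⁵·A².
Both reduce to kg⁻²·m²·s⁵·A².

Yes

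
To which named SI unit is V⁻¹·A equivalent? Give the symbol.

S

V = W/A (potential = power per current),
    = kg·m²·s⁻³·A⁻¹.
So V⁻¹ = kg⁻¹·m⁻²·s³·A.
Combining: V⁻¹·A = (kg⁻¹·m⁻²·s³·A) · A = kg⁻¹·m⁻²·s³·A².
kg⁻¹·m⁻²·s³·A² is the base-SI form of the siemens.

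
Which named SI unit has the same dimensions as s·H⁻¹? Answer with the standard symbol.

S

H = Wb/A (inductance = flux per current),
    = kg·m²·s⁻²·A⁻².
So H⁻¹ = kg⁻¹·m⁻²·s²·A².
Combining: s·H⁻¹ = s · (kg⁻¹·m⁻²·s²·A²) = kg⁻¹·m⁻²·s³·A².
kg⁻¹·m⁻²·s³·A² is the base-SI form of the siemens.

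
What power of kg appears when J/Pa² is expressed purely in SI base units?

-1

Pa = N/m² (pressure = force per area),
    = kg·m⁻¹·s⁻².
So Pa⁻² = kg⁻²·m²·s⁴.
J = N·m (work = force × distance),
    = kg·m²·s⁻².
Combining: Pa⁻²·J = (kg⁻²·m²·s⁴) · (kg·m²·s⁻²) = kg⁻¹·m⁴·s².
The exponent of kg is -1.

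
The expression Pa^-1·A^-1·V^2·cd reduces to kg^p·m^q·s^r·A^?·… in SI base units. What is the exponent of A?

Pa = kg·m⁻¹·s⁻².
So Pa⁻¹ = kg⁻¹·m·s².
V = kg·m²·s⁻³·A⁻¹.
So V² = kg²·m⁴·s⁻⁶·A⁻².
Combining: Pa⁻¹·A⁻¹·V²·cd = (kg⁻¹·m·s²) · A⁻¹ · (kg²·m⁴·s⁻⁶·A⁻²) · cd = kg·m⁵·s⁻⁴·A⁻³·cd.
The exponent of A is -3.

-3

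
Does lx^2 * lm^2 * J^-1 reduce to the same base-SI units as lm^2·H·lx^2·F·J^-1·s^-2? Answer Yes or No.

Yes

Left side:
  lx = m⁻²·cd.
  So lx² = m⁻⁴·cd².
  lm = cd.
  So lm² = cd².
  J = kg·m²·s⁻².
  So J⁻¹ = kg⁻¹·m⁻²·s².
  Combining: lx²·lm²·J⁻¹ = (m⁻⁴·cd²) · cd² · (kg⁻¹·m⁻²·s²) = kg⁻¹·m⁻⁶·s²·cd⁴.
Right side:
  lm = cd.
  So lm² = cd².
  H = kg·m²·s⁻²·A⁻².
  lx = m⁻²·cd.
  So lx² = m⁻⁴·cd².
  F = kg⁻¹·m⁻²·s⁴·A².
  J = kg·m²·s⁻².
  So J⁻¹ = kg⁻¹·m⁻²·s².
  Combining: lm²·H·lx²·F·J⁻¹·s⁻² = cd² · (kg·m²·s⁻²·A⁻²) · (m⁻⁴·cd²) · (kg⁻¹·m⁻²·s⁴·A²) · (kg⁻¹·m⁻²·s²) · s⁻² = kg⁻¹·m⁻⁶·s²·cd⁴.
Both reduce to kg⁻¹·m⁻⁶·s²·cd⁴.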